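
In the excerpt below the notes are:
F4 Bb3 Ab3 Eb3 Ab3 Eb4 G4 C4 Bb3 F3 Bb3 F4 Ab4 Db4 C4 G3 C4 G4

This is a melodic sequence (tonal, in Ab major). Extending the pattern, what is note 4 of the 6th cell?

C4

With 6-note cells, note 4 of each statement runs Eb3, F3, G3.
Carrying that up a 2nd forward: Ab3 → Bb3 → C4.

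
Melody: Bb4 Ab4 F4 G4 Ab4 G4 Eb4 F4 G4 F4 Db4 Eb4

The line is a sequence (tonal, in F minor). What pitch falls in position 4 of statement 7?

The unit is 4 notes. Position-4 pitches of the 3 shown cells: G4, F4, Eb4.
Each moves down a 2nd. Continuing: Db4 → C4 → Bb3 → Ab3.

Ab3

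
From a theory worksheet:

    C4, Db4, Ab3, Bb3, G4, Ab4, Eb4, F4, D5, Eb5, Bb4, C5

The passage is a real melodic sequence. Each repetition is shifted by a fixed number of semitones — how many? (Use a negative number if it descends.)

7

The 4-note cells begin on C4, G4, D5 — each up a 5th from the last.
Counting half-steps from C4 to G4: 7.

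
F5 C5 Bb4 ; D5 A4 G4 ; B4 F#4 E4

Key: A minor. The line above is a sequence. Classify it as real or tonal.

Each cell has the same semitone pattern (-5, -2) — intervals are preserved exactly.
And Bb4 lies outside A minor, so the sequence is real rather than tonal.

real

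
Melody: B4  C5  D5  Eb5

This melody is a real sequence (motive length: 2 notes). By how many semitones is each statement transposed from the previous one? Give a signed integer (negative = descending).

With a 2-note motive the entries are B4, D5, each up a 3rd from the previous.
Counting half-steps from B4 to D5: 3.

3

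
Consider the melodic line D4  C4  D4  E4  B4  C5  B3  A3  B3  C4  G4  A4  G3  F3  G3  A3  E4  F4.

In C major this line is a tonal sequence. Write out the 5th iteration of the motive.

With a 6-note motive the entries are D4, B3, G3, each down a 3rd from the previous.
Continuing the starts: E3 → C3.
So cell 5 is C3 B2 C3 D3 A3 B3.

C3 B2 C3 D3 A3 B3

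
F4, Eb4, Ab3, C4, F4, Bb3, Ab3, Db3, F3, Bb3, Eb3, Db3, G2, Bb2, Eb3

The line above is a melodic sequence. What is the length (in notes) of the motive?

5

There are 15 notes; a 5-note unit gives 3 cells:
F4 Eb4 Ab3 C4 F4 | Bb3 Ab3 Db3 F3 Bb3 | Eb3 Db3 G2 Bb2 Eb3
Each cell is the previous one down a 5th — so the unit is 5 notes.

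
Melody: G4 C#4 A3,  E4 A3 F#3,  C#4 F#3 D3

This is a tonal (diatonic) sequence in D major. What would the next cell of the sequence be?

A3 D3 B2

The 3-note cells begin on G4, E4, C#4 — each down a 3rd from the last.
Statement 4 starts on A3 and keeps the same diatonic contour: A3 D3 B2.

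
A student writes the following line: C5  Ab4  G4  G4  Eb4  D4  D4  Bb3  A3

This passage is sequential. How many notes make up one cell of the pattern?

3

There are 9 notes; a 3-note unit gives 3 cells:
C5 Ab4 G4 | G4 Eb4 D4 | D4 Bb3 A3
Each cell is the previous one down a 4th — so the unit is 3 notes.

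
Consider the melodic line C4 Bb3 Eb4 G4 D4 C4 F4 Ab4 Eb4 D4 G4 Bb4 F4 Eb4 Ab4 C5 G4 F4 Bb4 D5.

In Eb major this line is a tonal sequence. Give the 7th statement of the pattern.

Bb4 Ab4 D5 F5

Taking 4-note groups, the heads are C4, D4, Eb4, F4, G4: the pattern moves up a 2nd.
Carrying on: Ab4 → Bb4.
So cell 7 is Bb4 Ab4 D5 F5.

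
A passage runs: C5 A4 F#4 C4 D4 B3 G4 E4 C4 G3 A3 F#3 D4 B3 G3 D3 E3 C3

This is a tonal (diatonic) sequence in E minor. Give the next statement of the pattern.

A3 F#3 D3 A2 B2 G2

Unit = 6 notes; the statements start on C5, G4, D4, moving down a 4th each time.
From A3 the diatonic shape gives A3 F#3 D3 A2 B2 G2.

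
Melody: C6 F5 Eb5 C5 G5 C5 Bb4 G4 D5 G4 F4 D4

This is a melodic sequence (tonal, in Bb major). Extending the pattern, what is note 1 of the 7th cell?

F3

Grouping in 4s, the 1st note of each cell is C6, G5, D5.
Extending down a 4th: A4 → Eb4 → Bb3 → F3.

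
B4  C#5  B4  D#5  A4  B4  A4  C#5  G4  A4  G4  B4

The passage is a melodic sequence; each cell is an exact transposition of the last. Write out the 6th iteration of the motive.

Db4 Eb4 Db4 F4

With a 4-note motive the entries are B4, A4, G4, each down a 2nd from the previous.
Extending down a 2nd: F4 → Eb4 → Db4.
Statement 6 starts on Db4 and keeps the same exact contour: Db4 Eb4 Db4 F4.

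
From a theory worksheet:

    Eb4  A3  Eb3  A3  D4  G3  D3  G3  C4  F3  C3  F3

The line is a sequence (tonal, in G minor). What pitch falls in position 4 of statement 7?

Bb2

Grouping in 4s, the 4th note of each cell is A3, G3, F3.
Carrying that down a 2nd forward: Eb3 → D3 → C3 → Bb2.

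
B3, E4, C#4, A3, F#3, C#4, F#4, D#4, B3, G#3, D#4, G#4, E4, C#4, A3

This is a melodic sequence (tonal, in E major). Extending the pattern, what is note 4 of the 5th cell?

With 5-note cells, note 4 of each statement runs A3, B3, C#4.
Carrying that up a 2nd forward: D#4 → E4.

E4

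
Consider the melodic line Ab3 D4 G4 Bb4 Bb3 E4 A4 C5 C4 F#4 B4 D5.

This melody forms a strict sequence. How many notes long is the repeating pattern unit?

4

There are 12 notes; a 4-note unit gives 3 cells:
Ab3 D4 G4 Bb4 | Bb3 E4 A4 C5 | C4 F#4 B4 D5
That's a consistent up a 2nd shift per cell, and no other grouping gives one.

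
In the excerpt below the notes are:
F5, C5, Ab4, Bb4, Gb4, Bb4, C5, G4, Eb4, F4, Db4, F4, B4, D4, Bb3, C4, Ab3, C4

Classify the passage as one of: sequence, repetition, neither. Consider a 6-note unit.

neither

Note 1 of cell 3 is B4; if this were a sequence it would be G4. No unit length gives a consistent transposition pattern.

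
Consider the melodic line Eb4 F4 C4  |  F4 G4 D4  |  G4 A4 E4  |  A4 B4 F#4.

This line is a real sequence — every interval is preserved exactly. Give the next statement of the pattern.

B4 C#5 G#4

Taking 3-note groups, the heads are Eb4, F4, G4, A4: the pattern moves up a 2nd.
Statement 5 starts on B4 and keeps the same exact contour: B4 C#5 G#4.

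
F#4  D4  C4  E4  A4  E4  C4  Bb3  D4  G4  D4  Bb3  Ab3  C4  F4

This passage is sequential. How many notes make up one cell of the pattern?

5

15 notes total. Splitting into 3 groups of 5:
F#4 D4 C4 E4 A4 | E4 C4 Bb3 D4 G4 | D4 Bb3 Ab3 C4 F4
Each cell is the previous one down a 2nd — so the unit is 5 notes.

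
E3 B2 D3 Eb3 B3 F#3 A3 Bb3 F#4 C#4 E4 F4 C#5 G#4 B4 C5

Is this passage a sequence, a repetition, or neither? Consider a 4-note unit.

Each 4-note cell is the previous one transposed up a 5th.

sequence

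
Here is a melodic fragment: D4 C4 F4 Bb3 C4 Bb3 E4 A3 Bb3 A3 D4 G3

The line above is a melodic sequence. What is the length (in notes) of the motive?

Try groups of 4 (3 cells in 12 notes):
D4 C4 F4 Bb3 | C4 Bb3 E4 A3 | Bb3 A3 D4 G3
Every group is a transposition down a 2nd of the one before; no shorter unit works.

4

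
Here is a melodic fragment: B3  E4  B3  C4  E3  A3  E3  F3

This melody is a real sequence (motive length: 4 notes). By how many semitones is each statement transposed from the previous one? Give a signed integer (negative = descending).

-7

Unit = 4 notes; the statements start on B3, E3, moving down a 5th each time.
Counting half-steps from B3 to E3: -7.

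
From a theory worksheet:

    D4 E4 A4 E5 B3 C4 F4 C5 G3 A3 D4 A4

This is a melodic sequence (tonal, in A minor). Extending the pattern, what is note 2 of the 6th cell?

With 4-note cells, note 2 of each statement runs E4, C4, A3.
Extending down a 3rd: F3 → D3 → B2.

B2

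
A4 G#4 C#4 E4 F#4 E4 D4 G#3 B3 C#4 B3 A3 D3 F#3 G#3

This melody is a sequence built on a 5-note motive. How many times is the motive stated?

15 notes in groups of 5 gives 15/5 = 3 statements.
Starts: A4, E4, B3 — each down a 4th.

3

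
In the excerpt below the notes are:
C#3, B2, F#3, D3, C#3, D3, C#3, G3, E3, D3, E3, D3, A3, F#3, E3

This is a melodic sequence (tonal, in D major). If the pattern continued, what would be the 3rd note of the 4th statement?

With 5-note cells, note 3 of each statement runs F#3, G3, A3.
From A3, up a 2nd gives B3.

B3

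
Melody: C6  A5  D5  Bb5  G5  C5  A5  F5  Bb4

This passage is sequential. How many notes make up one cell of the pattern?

3

There are 9 notes; a 3-note unit gives 3 cells:
C6 A5 D5 | Bb5 G5 C5 | A5 F5 Bb4
Each cell is the previous one down a 2nd — so the unit is 3 notes.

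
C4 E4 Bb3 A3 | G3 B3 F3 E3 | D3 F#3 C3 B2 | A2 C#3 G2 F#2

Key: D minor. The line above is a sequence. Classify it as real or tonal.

real

Each cell has the same semitone pattern (4, -6, -1) — intervals are preserved exactly.
And B3 lies outside D minor, so the sequence is real rather than tonal.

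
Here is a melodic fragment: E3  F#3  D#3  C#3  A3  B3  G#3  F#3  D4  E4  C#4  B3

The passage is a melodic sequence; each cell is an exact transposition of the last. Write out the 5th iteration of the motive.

C5 D5 B4 A4

The 4-note cells begin on E3, A3, D4 — each up a 4th from the last.
Continuing the starts: G4 → C5.
So cell 5 is C5 D5 B4 A4.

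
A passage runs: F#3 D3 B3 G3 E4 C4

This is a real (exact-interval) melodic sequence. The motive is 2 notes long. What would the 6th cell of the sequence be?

G5 Eb5

Unit = 2 notes; the statements start on F#3, B3, E4, moving up a 4th each time.
Carrying on: A4 → D5 → G5.
From G5 the exact shape gives G5 Eb5.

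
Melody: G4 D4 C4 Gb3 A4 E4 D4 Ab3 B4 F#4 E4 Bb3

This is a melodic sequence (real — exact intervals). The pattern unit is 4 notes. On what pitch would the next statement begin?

C#5

With a 4-note motive the entries are G4, A4, B4, each up a 2nd from the previous.
The next head, up a 2nd from B4, is C#5.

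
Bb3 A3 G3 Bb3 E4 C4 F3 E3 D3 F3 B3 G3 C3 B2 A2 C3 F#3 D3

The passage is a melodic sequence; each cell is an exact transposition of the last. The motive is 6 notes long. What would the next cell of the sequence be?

With a 6-note motive the entries are Bb3, F3, C3, each down a 4th from the previous.
From G2 the exact shape gives G2 F#2 E2 G2 C#3 A2.

G2 F#2 E2 G2 C#3 A2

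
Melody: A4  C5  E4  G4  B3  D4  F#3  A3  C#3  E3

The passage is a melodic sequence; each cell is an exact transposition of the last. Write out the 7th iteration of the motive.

Unit = 2 notes; the statements start on A4, E4, B3, F#3, C#3, moving down a 4th each time.
Extending down a 4th: G#2 → D#2.
So cell 7 is D#2 F#2.

D#2 F#2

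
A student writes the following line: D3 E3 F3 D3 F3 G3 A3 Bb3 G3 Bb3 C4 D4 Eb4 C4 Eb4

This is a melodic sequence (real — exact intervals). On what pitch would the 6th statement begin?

Eb5

With a 5-note motive the entries are D3, G3, C4, each up a 4th from the previous.
Continuing: F4 → Bb4 → Eb5. Statement 6 starts on Eb5.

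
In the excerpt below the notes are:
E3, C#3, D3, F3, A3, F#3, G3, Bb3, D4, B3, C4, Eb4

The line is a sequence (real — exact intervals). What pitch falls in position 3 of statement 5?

With 4-note cells, note 3 of each statement runs D3, G3, C4.
Carrying that up a 4th forward: F4 → Bb4.

Bb4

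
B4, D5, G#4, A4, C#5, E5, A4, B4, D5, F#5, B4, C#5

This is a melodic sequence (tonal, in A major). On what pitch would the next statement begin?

E5

Taking 4-note groups, the heads are B4, C#5, D5: the pattern moves up a 2nd.
One more step up a 2nd gives E5.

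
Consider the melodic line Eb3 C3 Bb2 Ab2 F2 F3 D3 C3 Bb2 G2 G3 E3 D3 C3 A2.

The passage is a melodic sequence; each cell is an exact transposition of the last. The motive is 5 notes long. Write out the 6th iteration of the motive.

C#4 A#3 G#3 F#3 D#3

Unit = 5 notes; the statements start on Eb3, F3, G3, moving up a 2nd each time.
Continuing the starts: A3 → B3 → C#4.
From C#4 the exact shape gives C#4 A#3 G#3 F#3 D#3.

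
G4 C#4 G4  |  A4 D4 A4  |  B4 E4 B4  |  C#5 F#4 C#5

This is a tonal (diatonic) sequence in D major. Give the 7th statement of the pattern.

F#5 B4 F#5

The 3-note cells begin on G4, A4, B4, C#5 — each up a 2nd from the last.
Continuing the starts: D5 → E5 → F#5.
So cell 7 is F#5 B4 F#5.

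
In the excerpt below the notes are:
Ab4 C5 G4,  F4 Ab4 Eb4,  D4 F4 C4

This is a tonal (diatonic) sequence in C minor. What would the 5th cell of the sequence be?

The 3-note cells begin on Ab4, F4, D4 — each down a 3rd from the last.
Carrying on: Bb3 → G3.
So cell 5 is G3 Bb3 F3.

G3 Bb3 F3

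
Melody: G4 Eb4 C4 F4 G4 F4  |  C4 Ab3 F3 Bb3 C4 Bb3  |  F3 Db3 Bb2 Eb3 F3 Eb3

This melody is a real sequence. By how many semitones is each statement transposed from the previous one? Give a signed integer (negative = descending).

The 6-note cells begin on G4, C4, F3 — each down a 5th from the last.
Counting half-steps from G4 to C4: -7.

-7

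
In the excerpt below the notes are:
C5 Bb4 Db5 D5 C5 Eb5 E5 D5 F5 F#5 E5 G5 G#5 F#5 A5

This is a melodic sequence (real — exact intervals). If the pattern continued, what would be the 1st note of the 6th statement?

A#5

With 3-note cells, note 1 of each statement runs C5, D5, E5, F#5, G#5.
From G#5, up a 2nd gives A#5.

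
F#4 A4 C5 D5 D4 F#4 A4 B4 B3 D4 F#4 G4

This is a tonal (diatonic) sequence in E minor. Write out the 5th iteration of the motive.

E3 G3 B3 C4

Taking 4-note groups, the heads are F#4, D4, B3: the pattern moves down a 3rd.
Carrying on: G3 → E3.
So cell 5 is E3 G3 B3 C4.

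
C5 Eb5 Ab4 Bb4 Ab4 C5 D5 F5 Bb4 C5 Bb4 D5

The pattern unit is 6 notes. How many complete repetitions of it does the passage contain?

2

12 notes in groups of 6 gives 12/6 = 2 statements.
Starts: C5, D5 — each up a 2nd.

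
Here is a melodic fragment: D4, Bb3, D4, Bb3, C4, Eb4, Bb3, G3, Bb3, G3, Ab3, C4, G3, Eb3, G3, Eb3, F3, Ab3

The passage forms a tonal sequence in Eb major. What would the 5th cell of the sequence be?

With a 6-note motive the entries are D4, Bb3, G3, each down a 3rd from the previous.
Extending down a 3rd: Eb3 → C3.
From C3 the diatonic shape gives C3 Ab2 C3 Ab2 Bb2 D3.

C3 Ab2 C3 Ab2 Bb2 D3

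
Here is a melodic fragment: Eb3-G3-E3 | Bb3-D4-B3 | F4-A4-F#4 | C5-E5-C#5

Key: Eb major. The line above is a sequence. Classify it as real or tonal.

real

Each cell has the same semitone pattern (4, -3) — intervals are preserved exactly.
And E3 lies outside Eb major, so the sequence is real rather than tonal.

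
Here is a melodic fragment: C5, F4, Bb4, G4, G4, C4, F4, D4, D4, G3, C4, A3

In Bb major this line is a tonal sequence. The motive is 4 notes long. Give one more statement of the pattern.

A3 D3 G3 Eb3

With a 4-note motive the entries are C5, G4, D4, each down a 4th from the previous.
From A3 the diatonic shape gives A3 D3 G3 Eb3.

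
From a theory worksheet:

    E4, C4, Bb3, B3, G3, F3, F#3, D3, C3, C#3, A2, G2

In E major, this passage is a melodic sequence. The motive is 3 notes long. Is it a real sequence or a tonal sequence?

Each cell has the same semitone pattern (-4, -2) — intervals are preserved exactly.
And C4 lies outside E major, so the sequence is real rather than tonal.

real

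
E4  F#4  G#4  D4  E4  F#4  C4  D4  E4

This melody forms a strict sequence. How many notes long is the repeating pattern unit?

3

Try groups of 3 (3 cells in 9 notes):
E4 F#4 G#4 | D4 E4 F#4 | C4 D4 E4
Each cell is the previous one down a 2nd — so the unit is 3 notes.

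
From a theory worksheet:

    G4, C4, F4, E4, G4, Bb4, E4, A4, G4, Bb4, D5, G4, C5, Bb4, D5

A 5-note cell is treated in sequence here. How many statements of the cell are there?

15 notes in groups of 5 gives 15/5 = 3 statements.
Starts: G4, Bb4, D5 — each up a 3rd.

3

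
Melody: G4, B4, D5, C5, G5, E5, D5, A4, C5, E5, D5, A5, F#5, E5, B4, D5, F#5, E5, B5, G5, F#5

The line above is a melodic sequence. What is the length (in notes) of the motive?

Try groups of 7 (3 cells in 21 notes):
G4 B4 D5 C5 G5 E5 D5 | A4 C5 E5 D5 A5 F#5 E5 | B4 D5 F#5 E5 B5 G5 F#5
Every group is a transposition up a 2nd of the one before; no shorter unit works.

7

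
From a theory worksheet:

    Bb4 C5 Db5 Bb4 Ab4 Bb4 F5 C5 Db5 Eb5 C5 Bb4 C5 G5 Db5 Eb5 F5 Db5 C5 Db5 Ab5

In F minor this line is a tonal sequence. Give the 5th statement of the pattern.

The 7-note cells begin on Bb4, C5, Db5 — each up a 2nd from the last.
Carrying on: Eb5 → F5.
Statement 5 starts on F5 and keeps the same diatonic contour: F5 G5 Ab5 F5 Eb5 F5 C6.

F5 G5 Ab5 F5 Eb5 F5 C6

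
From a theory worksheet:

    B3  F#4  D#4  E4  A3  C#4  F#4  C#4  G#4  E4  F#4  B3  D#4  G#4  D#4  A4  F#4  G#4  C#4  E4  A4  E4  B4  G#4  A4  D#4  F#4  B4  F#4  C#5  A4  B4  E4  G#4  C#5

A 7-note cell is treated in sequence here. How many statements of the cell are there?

35 notes in groups of 7 gives 35/7 = 5 statements.
Starts: B3, C#4, D#4, E4, F#4 — each up a 2nd.

5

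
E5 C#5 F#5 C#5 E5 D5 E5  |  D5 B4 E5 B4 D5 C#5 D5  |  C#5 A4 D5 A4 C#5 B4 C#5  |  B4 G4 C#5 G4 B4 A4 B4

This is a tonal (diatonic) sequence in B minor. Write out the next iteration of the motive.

A4 F#4 B4 F#4 A4 G4 A4

Unit = 7 notes; the statements start on E5, D5, C#5, B4, moving down a 2nd each time.
From A4 the diatonic shape gives A4 F#4 B4 F#4 A4 G4 A4.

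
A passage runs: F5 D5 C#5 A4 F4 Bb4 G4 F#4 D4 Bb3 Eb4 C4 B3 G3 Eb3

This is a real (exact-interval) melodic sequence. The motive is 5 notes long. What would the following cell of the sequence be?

The 5-note cells begin on F5, Bb4, Eb4 — each down a 5th from the last.
Statement 4 starts on Ab3 and keeps the same exact contour: Ab3 F3 E3 C3 Ab2.

Ab3 F3 E3 C3 Ab2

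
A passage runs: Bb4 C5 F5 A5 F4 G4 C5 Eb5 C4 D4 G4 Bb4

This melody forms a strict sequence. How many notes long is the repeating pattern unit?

4

Try groups of 4 (3 cells in 12 notes):
Bb4 C5 F5 A5 | F4 G4 C5 Eb5 | C4 D4 G4 Bb4
Every group is a transposition down a 4th of the one before; no shorter unit works.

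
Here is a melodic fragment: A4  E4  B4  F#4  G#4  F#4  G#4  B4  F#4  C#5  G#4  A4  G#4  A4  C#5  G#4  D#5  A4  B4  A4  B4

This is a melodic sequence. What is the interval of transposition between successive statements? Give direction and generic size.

With a 7-note motive the entries are A4, B4, C#5, each up a 2nd from the previous.
From A4 to B4: up a 2nd.

up a 2nd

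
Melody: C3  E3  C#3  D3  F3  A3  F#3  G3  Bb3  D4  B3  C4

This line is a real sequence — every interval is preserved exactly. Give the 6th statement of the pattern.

Taking 4-note groups, the heads are C3, F3, Bb3: the pattern moves up a 4th.
Continuing the starts: Eb4 → Ab4 → Db5.
From Db5 the exact shape gives Db5 F5 D5 Eb5.

Db5 F5 D5 Eb5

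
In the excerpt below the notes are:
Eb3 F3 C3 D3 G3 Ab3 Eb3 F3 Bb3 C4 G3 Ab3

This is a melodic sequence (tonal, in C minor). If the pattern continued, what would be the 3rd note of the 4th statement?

Bb3

With 4-note cells, note 3 of each statement runs C3, Eb3, G3.
One more up a 3rd gives Bb3.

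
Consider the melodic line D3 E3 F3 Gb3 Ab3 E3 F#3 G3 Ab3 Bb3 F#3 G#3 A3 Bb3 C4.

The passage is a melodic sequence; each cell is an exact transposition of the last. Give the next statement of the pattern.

Unit = 5 notes; the statements start on D3, E3, F#3, moving up a 2nd each time.
So cell 4 is G#3 A#3 B3 C4 D4.

G#3 A#3 B3 C4 D4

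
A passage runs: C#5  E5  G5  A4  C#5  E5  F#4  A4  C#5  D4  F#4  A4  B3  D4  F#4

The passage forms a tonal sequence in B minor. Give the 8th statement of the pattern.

C#3 E3 G3

Taking 3-note groups, the heads are C#5, A4, F#4, D4, B3: the pattern moves down a 3rd.
Carrying on: G3 → E3 → C#3.
Statement 8 starts on C#3 and keeps the same diatonic contour: C#3 E3 G3.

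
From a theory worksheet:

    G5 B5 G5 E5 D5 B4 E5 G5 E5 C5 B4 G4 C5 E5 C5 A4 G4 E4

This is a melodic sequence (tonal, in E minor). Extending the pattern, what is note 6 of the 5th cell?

A3

Grouping in 6s, the 6th note of each cell is B4, G4, E4.
Extending down a 3rd: C4 → A3.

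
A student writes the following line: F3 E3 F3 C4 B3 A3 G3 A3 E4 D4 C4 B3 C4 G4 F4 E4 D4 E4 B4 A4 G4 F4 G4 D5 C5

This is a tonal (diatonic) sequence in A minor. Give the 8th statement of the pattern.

F5 E5 F5 C6 B5

Taking 5-note groups, the heads are F3, A3, C4, E4, G4: the pattern moves up a 3rd.
Extending up a 3rd: B4 → D5 → F5.
So cell 8 is F5 E5 F5 C6 B5.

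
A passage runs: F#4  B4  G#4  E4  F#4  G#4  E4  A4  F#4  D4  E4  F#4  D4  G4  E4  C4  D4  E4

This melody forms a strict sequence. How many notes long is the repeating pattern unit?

Try groups of 6 (3 cells in 18 notes):
F#4 B4 G#4 E4 F#4 G#4 | E4 A4 F#4 D4 E4 F#4 | D4 G4 E4 C4 D4 E4
Each cell is the previous one down a 2nd — so the unit is 6 notes.

6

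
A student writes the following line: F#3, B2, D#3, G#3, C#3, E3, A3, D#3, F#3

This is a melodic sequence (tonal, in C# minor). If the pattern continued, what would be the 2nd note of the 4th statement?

E3

Grouping in 3s, the 2nd note of each cell is B2, C#3, D#3.
From D#3, up a 2nd gives E3.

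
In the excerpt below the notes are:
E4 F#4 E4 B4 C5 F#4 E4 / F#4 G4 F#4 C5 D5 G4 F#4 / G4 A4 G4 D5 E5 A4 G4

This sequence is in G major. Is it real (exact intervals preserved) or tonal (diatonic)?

Every note is diatonic to G major.
Cell 1 has +2 semitones from note 1 to 2, but cell 2 has +1 — the interval quality changes while the contour stays the same, which is the hallmark of a tonal sequence.

tonal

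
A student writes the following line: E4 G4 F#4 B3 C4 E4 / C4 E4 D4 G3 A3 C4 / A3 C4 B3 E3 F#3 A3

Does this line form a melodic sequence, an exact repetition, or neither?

sequence

Each 6-note cell is the previous one transposed down a 3rd.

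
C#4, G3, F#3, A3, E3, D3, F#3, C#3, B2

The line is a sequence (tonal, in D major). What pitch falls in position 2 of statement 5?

The unit is 3 notes. Position-2 pitches of the 3 shown cells: G3, E3, C#3.
Carrying that down a 3rd forward: A2 → F#2.

F#2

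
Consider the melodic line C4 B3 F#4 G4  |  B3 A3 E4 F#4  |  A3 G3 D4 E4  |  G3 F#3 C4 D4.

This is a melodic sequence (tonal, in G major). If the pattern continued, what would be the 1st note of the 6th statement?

E3

Grouping in 4s, the 1st note of each cell is C4, B3, A3, G3.
Carrying that down a 2nd forward: F#3 → E3.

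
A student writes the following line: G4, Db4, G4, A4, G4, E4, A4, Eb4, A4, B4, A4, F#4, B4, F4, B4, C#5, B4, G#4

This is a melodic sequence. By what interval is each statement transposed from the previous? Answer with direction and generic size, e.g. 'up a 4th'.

With a 6-note motive the entries are G4, A4, B4, each up a 2nd from the previous.
From G4 to A4: up a 2nd.

up a 2nd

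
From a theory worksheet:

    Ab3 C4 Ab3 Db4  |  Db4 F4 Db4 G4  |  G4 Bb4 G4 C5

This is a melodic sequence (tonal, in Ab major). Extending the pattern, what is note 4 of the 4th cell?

The unit is 4 notes. Position-4 pitches of the 3 shown cells: Db4, G4, C5.
One more up a 4th gives F5.

F5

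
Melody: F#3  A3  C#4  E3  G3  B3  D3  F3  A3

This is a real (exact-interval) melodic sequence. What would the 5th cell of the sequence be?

Bb2 Db3 F3

The 3-note cells begin on F#3, E3, D3 — each down a 2nd from the last.
Carrying on: C3 → Bb2.
Statement 5 starts on Bb2 and keeps the same exact contour: Bb2 Db3 F3.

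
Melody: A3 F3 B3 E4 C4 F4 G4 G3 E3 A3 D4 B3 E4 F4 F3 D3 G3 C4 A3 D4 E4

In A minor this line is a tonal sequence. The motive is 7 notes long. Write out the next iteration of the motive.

E3 C3 F3 B3 G3 C4 D4

With a 7-note motive the entries are A3, G3, F3, each down a 2nd from the previous.
Statement 4 starts on E3 and keeps the same diatonic contour: E3 C3 F3 B3 G3 C4 D4.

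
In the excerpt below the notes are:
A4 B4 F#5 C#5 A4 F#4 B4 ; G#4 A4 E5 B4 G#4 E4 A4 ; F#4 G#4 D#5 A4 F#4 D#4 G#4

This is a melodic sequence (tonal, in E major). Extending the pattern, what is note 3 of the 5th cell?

With 7-note cells, note 3 of each statement runs F#5, E5, D#5.
Extending down a 2nd: C#5 → B4.

B4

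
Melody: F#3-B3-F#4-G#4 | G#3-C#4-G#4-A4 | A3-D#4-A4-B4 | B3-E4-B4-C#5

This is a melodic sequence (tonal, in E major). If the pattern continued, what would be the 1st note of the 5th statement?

C#4

With 4-note cells, note 1 of each statement runs F#3, G#3, A3, B3.
Each moves up a 2nd; the next is C#4.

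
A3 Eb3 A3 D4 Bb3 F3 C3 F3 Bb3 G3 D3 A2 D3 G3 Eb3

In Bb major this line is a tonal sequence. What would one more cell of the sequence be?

The 5-note cells begin on A3, F3, D3 — each down a 3rd from the last.
From Bb2 the diatonic shape gives Bb2 F2 Bb2 Eb3 C3.

Bb2 F2 Bb2 Eb3 C3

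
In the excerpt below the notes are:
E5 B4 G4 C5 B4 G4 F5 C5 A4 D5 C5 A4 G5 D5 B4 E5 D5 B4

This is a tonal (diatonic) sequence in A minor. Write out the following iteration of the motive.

A5 E5 C5 F5 E5 C5

Unit = 6 notes; the statements start on E5, F5, G5, moving up a 2nd each time.
So cell 4 is A5 E5 C5 F5 E5 C5.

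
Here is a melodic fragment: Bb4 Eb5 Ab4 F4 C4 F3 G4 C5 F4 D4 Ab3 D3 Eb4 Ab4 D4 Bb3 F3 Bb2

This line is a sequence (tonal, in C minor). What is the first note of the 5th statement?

Ab3

The 6-note cells begin on Bb4, G4, Eb4 — each down a 3rd from the last.
Extending the heads down a 3rd: C4 → Ab3.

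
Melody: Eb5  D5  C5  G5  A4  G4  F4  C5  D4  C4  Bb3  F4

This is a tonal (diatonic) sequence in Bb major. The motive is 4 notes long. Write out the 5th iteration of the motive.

C3 Bb2 A2 Eb3

Unit = 4 notes; the statements start on Eb5, A4, D4, moving down a 5th each time.
Extending down a 5th: G3 → C3.
From C3 the diatonic shape gives C3 Bb2 A2 Eb3.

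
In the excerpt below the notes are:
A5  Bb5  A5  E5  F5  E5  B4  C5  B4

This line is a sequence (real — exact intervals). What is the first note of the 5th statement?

C#4

Unit = 3 notes; the statements start on A5, E5, B4, moving down a 4th each time.
Extending the heads down a 4th: F#4 → C#4.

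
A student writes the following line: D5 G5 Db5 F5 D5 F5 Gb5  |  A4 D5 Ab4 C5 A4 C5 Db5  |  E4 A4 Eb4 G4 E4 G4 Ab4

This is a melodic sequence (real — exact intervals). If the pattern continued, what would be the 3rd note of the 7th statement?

Grouping in 7s, the 3rd note of each cell is Db5, Ab4, Eb4.
Each moves down a 4th. Continuing: Bb3 → F3 → C3 → G2.

G2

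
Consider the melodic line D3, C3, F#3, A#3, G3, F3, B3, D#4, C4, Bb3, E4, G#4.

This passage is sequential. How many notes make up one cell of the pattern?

4

12 notes total. Splitting into 3 groups of 4:
D3 C3 F#3 A#3 | G3 F3 B3 D#4 | C4 Bb3 E4 G#4
Each cell is the previous one up a 4th — so the unit is 4 notes.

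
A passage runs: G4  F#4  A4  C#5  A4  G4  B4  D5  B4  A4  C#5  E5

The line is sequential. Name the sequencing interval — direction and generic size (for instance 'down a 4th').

Taking 4-note groups, the heads are G4, A4, B4: the pattern moves up a 2nd.
From G4 to A4: up a 2nd.

up a 2nd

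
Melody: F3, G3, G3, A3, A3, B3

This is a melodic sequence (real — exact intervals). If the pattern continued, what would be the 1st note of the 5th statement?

C#4

Grouping in 2s, the 1st note of each cell is F3, G3, A3.
Extending up a 2nd: B3 → C#4.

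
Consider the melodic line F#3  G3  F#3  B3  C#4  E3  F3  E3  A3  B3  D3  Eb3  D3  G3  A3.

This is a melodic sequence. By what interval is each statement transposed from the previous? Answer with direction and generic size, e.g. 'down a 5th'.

With a 5-note motive the entries are F#3, E3, D3, each down a 2nd from the previous.
F#3 to E3 is down a 2nd.

down a 2nd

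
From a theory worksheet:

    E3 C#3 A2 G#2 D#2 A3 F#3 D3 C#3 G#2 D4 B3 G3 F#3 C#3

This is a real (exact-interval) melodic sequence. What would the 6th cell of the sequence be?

Unit = 5 notes; the statements start on E3, A3, D4, moving up a 4th each time.
Carrying on: G4 → C5 → F5.
Statement 6 starts on F5 and keeps the same exact contour: F5 D5 Bb4 A4 E4.

F5 D5 Bb4 A4 E4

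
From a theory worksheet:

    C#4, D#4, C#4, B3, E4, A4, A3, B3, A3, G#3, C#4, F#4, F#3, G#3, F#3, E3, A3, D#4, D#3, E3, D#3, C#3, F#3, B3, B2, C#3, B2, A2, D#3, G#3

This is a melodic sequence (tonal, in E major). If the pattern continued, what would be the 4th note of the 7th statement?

Grouping in 6s, the 4th note of each cell is B3, G#3, E3, C#3, A2.
Each moves down a 3rd. Continuing: F#2 → D#2.

D#2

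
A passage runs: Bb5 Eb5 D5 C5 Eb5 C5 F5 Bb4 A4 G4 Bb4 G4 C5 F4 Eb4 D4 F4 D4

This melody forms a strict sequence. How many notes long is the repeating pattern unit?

Try groups of 6 (3 cells in 18 notes):
Bb5 Eb5 D5 C5 Eb5 C5 | F5 Bb4 A4 G4 Bb4 G4 | C5 F4 Eb4 D4 F4 D4
Every group is a transposition down a 4th of the one before; no shorter unit works.

6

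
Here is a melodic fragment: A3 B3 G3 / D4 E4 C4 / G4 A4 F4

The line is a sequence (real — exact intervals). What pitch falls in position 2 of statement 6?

C6

With 3-note cells, note 2 of each statement runs B3, E4, A4.
Extending up a 4th: D5 → G5 → C6.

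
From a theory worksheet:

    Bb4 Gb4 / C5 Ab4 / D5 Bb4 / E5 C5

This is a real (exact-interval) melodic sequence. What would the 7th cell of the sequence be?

Taking 2-note groups, the heads are Bb4, C5, D5, E5: the pattern moves up a 2nd.
Extending up a 2nd: F#5 → G#5 → A#5.
Statement 7 starts on A#5 and keeps the same exact contour: A#5 F#5.

A#5 F#5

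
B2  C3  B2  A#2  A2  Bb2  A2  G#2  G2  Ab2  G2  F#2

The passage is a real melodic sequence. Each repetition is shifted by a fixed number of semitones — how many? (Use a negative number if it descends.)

-2

With a 4-note motive the entries are B2, A2, G2, each down a 2nd from the previous.
B2 to A2 spans -2 semitones.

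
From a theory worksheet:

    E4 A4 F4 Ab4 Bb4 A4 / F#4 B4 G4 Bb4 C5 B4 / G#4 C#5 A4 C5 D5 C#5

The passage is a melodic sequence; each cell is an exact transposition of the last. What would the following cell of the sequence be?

A#4 D#5 B4 D5 E5 D#5

Unit = 6 notes; the statements start on E4, F#4, G#4, moving up a 2nd each time.
So cell 4 is A#4 D#5 B4 D5 E5 D#5.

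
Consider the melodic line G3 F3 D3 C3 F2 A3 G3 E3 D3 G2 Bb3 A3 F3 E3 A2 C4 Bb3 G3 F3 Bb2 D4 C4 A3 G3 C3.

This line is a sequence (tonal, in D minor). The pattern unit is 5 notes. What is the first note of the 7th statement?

F4

The 5-note cells begin on G3, A3, Bb3, C4, D4 — each up a 2nd from the last.
Extending the heads up a 2nd: E4 → F4.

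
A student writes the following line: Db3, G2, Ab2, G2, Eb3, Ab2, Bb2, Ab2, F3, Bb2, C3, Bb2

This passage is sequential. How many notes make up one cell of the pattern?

There are 12 notes; a 4-note unit gives 3 cells:
Db3 G2 Ab2 G2 | Eb3 Ab2 Bb2 Ab2 | F3 Bb2 C3 Bb2
Every group is a transposition up a 2nd of the one before; no shorter unit works.

4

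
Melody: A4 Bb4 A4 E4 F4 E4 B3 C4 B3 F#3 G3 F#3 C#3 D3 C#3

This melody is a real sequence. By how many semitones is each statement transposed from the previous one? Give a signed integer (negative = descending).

-5

Taking 3-note groups, the heads are A4, E4, B3, F#3, C#3: the pattern moves down a 4th.
Counting half-steps from A4 to E4: -5.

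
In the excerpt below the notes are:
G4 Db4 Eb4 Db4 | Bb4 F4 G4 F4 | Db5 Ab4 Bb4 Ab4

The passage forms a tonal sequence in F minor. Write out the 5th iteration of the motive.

Ab5 Eb5 F5 Eb5

With a 4-note motive the entries are G4, Bb4, Db5, each up a 3rd from the previous.
Extending up a 3rd: F5 → Ab5.
Statement 5 starts on Ab5 and keeps the same diatonic contour: Ab5 Eb5 F5 Eb5.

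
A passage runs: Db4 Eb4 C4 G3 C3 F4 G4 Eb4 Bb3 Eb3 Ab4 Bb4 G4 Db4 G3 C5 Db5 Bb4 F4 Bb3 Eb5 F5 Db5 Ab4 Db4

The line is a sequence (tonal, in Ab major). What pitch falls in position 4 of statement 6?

C5

Grouping in 5s, the 4th note of each cell is G3, Bb3, Db4, F4, Ab4.
One more up a 3rd gives C5.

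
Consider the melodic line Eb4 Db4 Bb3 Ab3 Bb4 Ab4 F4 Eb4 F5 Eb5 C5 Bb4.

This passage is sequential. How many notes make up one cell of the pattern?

4

Try groups of 4 (3 cells in 12 notes):
Eb4 Db4 Bb3 Ab3 | Bb4 Ab4 F4 Eb4 | F5 Eb5 C5 Bb4
Every group is a transposition up a 5th of the one before; no shorter unit works.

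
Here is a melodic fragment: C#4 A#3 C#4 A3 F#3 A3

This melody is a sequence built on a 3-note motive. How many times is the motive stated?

2

6 notes in groups of 3 gives 6/3 = 2 statements.
Starts: C#4, A3 — each down a 3rd.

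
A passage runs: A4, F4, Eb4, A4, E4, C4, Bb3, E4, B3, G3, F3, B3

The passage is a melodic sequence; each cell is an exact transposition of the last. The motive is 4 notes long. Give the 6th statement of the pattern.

The 4-note cells begin on A4, E4, B3 — each down a 4th from the last.
Carrying on: F#3 → C#3 → G#2.
So cell 6 is G#2 E2 D2 G#2.

G#2 E2 D2 G#2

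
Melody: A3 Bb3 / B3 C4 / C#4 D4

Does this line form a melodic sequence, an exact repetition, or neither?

sequence

Each 2-note cell is the previous one transposed up a 2nd.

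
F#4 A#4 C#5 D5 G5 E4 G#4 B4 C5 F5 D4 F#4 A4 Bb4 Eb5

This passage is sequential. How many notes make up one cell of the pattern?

Try groups of 5 (3 cells in 15 notes):
F#4 A#4 C#5 D5 G5 | E4 G#4 B4 C5 F5 | D4 F#4 A4 Bb4 Eb5
Each cell is the previous one down a 2nd — so the unit is 5 notes.

5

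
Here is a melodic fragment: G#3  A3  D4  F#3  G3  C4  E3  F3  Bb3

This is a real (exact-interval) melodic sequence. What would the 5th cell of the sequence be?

With a 3-note motive the entries are G#3, F#3, E3, each down a 2nd from the previous.
Extending down a 2nd: D3 → C3.
So cell 5 is C3 Db3 Gb3.

C3 Db3 Gb3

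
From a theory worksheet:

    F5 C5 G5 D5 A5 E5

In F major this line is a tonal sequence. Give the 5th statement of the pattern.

Unit = 2 notes; the statements start on F5, G5, A5, moving up a 2nd each time.
Continuing the starts: Bb5 → C6.
From C6 the diatonic shape gives C6 G5.

C6 G5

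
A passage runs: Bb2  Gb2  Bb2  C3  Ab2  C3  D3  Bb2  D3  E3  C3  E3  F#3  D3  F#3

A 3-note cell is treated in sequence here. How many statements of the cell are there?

15 notes in groups of 3 gives 15/3 = 5 statements.
Starts: Bb2, C3, D3, E3, F#3 — each up a 2nd.

5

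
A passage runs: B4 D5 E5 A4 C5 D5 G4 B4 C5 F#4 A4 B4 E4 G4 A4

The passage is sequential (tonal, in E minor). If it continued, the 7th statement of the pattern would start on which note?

With a 3-note motive the entries are B4, A4, G4, F#4, E4, each down a 2nd from the previous.
Continuing: D4 → C4. Statement 7 starts on C4.

C4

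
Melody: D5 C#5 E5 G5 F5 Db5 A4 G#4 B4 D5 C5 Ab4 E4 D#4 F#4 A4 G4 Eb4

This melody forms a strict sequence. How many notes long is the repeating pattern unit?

6

18 notes total. Splitting into 3 groups of 6:
D5 C#5 E5 G5 F5 Db5 | A4 G#4 B4 D5 C5 Ab4 | E4 D#4 F#4 A4 G4 Eb4
Each cell is the previous one down a 4th — so the unit is 6 notes.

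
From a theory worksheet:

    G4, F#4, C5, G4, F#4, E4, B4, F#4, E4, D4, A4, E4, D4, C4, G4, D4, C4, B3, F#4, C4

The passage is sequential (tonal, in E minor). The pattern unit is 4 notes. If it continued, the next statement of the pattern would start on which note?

With a 4-note motive the entries are G4, F#4, E4, D4, C4, each down a 2nd from the previous.
One more step down a 2nd gives B3.

B3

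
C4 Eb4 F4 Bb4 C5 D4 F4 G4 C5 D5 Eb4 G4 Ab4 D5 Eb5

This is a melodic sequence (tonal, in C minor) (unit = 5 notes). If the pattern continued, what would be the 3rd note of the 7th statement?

Eb5

With 5-note cells, note 3 of each statement runs F4, G4, Ab4.
Each moves up a 2nd. Continuing: Bb4 → C5 → D5 → Eb5.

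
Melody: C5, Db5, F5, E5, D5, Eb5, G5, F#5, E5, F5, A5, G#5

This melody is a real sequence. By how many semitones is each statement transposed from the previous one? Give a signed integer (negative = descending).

2

The 4-note cells begin on C5, D5, E5 — each up a 2nd from the last.
C5 to D5 spans +2 semitones.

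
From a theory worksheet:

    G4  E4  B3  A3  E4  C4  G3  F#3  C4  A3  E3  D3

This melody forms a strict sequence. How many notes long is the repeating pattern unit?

There are 12 notes; a 4-note unit gives 3 cells:
G4 E4 B3 A3 | E4 C4 G3 F#3 | C4 A3 E3 D3
Each cell is the previous one down a 3rd — so the unit is 4 notes.

4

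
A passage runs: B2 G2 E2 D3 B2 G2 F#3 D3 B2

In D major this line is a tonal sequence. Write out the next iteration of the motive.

A3 F#3 D3

With a 3-note motive the entries are B2, D3, F#3, each up a 3rd from the previous.
Statement 4 starts on A3 and keeps the same diatonic contour: A3 F#3 D3.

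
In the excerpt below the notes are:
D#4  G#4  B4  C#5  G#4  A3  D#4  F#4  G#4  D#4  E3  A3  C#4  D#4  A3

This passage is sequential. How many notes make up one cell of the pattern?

15 notes total. Splitting into 3 groups of 5:
D#4 G#4 B4 C#5 G#4 | A3 D#4 F#4 G#4 D#4 | E3 A3 C#4 D#4 A3
Every group is a transposition down a 4th of the one before; no shorter unit works.

5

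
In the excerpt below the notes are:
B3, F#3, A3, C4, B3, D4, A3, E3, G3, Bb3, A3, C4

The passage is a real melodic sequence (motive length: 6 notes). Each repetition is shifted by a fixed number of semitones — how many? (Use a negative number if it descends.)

The 6-note cells begin on B3, A3 — each down a 2nd from the last.
B3→A3 is 57 − 59 = -2 semitones.

-2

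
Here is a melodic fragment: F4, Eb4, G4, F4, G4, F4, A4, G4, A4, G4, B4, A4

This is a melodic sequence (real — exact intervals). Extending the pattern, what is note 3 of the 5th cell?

D#5

The unit is 4 notes. Position-3 pitches of the 3 shown cells: G4, A4, B4.
Carrying that up a 2nd forward: C#5 → D#5.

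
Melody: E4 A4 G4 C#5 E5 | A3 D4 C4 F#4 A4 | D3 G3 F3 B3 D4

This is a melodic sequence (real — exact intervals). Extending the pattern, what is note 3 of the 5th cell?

With 5-note cells, note 3 of each statement runs G4, C4, F3.
Each moves down a 5th. Continuing: Bb2 → Eb2.

Eb2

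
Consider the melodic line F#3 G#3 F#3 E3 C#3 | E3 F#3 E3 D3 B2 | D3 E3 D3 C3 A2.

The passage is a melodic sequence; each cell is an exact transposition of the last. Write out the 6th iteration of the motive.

Ab2 Bb2 Ab2 Gb2 Eb2

The 5-note cells begin on F#3, E3, D3 — each down a 2nd from the last.
Carrying on: C3 → Bb2 → Ab2.
Statement 6 starts on Ab2 and keeps the same exact contour: Ab2 Bb2 Ab2 Gb2 Eb2.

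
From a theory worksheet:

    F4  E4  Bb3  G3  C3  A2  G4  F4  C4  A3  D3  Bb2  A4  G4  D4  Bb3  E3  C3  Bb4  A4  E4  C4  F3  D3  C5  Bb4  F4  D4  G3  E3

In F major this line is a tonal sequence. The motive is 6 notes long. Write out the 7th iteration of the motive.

E5 D5 A4 F4 Bb3 G3

Taking 6-note groups, the heads are F4, G4, A4, Bb4, C5: the pattern moves up a 2nd.
Carrying on: D5 → E5.
From E5 the diatonic shape gives E5 D5 A4 F4 Bb3 G3.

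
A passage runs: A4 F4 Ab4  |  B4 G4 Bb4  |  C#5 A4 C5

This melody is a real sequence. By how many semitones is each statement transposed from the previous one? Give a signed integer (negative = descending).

With a 3-note motive the entries are A4, B4, C#5, each up a 2nd from the previous.
A4 to B4 spans +2 semitones.

2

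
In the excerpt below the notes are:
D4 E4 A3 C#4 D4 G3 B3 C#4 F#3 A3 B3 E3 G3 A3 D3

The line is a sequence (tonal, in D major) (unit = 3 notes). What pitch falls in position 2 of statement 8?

With 3-note cells, note 2 of each statement runs E4, D4, C#4, B3, A3.
Each moves down a 2nd. Continuing: G3 → F#3 → E3.

E3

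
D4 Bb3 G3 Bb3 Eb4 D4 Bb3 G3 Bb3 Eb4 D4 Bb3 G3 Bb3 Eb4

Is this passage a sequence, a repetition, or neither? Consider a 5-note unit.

repetition

Each 5-note cell is identical (D4 Bb3 G3 Bb3 Eb4), restated at the same pitch.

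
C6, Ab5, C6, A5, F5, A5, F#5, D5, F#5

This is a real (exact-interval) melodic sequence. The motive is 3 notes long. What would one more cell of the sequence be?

Taking 3-note groups, the heads are C6, A5, F#5: the pattern moves down a 3rd.
So cell 4 is D#5 B4 D#5.

D#5 B4 D#5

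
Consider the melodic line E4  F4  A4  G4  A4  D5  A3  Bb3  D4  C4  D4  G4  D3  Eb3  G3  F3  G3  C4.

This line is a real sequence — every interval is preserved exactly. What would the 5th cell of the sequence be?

The 6-note cells begin on E4, A3, D3 — each down a 5th from the last.
Extending down a 5th: G2 → C2.
From C2 the exact shape gives C2 Db2 F2 Eb2 F2 Bb2.

C2 Db2 F2 Eb2 F2 Bb2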